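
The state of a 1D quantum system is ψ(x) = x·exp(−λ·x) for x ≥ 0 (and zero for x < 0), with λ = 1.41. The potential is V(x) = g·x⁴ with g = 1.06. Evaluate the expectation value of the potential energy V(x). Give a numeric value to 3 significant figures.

6.03

⟨V⟩ = ∫ V(x)·|ψ|² dx / ∫|ψ|² dx.
Every integrand reduces to terms xʲ·e^(−2λx) on [0, ∞); use ∫₀^∞ xʲ·e^(−2λx) dx = j!/(2λ)^(j+1).
State is unnormalized: ∫|ψ|² dx = 0.089183, and ∫ψ*·V(x)·ψ dx = 0.53814, so ⟨V⟩ = 0.53814 / 0.089183.
⟨V⟩ = 6.0341.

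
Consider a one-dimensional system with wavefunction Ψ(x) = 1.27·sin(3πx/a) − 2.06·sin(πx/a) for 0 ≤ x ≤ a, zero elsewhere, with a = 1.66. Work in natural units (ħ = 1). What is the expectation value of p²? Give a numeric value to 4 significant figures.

p² Ψ = −ħ² d²Ψ/dx²; ⟨p²⟩ = −ħ² ∫ Ψ*·Ψ'' dx / ∫|Ψ|² dx.
d²/dx² sin(jπx/a) = −(jπ/a)²·sin(jπx/a); on 0 ≤ x ≤ a, ∫sin²(jπx/a) dx = a/2 and ∫sin(jπx/a)·sin(lπx/a) dx = 0 for j ≠ l, so only diagonal terms survive in ∫|Ψ|² and ∫Ψ·Ψ″; ∫Ψ·Ψ′ dx = [Ψ²/2] between the walls = 0.
State is unnormalized: ∫|Ψ|² dx = 4.8609, and ∫Ψ*·(−ħ² Ψ'') dx = 55.768, so ⟨p²⟩ = 55.768 / 4.8609.
⟨p²⟩ = 11.473.

11.47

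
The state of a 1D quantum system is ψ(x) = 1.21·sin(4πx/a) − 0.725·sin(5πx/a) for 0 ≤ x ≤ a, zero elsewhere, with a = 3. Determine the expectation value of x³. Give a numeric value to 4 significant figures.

10.85

⟨x³⟩ = ∫ x³·|ψ|² dx / ∫|ψ|² dx (integrals over the domain).
On 0 ≤ x ≤ a (j ≠ l): ∫sin²(jπx/a) dx = a/2, ∫sin(jπx/a)·sin(lπx/a) dx = 0; diagonal moments ∫x·sin²(jπx/a) dx = a²/4, ∫x²·sin²(jπx/a) dx = a³·(1/6 − 1/(4j²π²)); cross terms ∫x·sin(jπx/a)·sin(lπx/a) dx = 0 for j + l even and −4jla²/(π²(j² − l²)²) for j + l odd, ∫x²·sin(jπx/a)·sin(lπx/a) dx = (−1)^(j+l)·4jla³/(π²(j² − l²)²); higher powers the same way via product-to-sum and parts.
State is unnormalized: ∫|ψ|² dx = 2.9846, and ∫ψ*·x³·ψ dx = 32.379, so ⟨x³⟩ = 32.379 / 2.9846.
⟨x³⟩ = 10.849.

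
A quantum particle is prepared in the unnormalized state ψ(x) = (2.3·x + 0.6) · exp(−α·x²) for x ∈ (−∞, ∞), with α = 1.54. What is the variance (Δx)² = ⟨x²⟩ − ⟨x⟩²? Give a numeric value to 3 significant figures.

Compute ⟨x⟩ and ⟨x²⟩ separately, then (Δx)² = ⟨x²⟩ − ⟨x⟩².
Expand each integrand as polynomial × e^(−2αx²) and use ∫x^(2j)·e^(−2αx²) dx = (2j−1)!!/(4α)^j · √(π/(2α)), odd powers → 0; here √(π/(2α)) = 1.0099.
Normalization: ∫|ψ|² dx = 1.2309.
⟨x⟩ = 0.36763 and ⟨x²⟩ = 0.39111.
(Δx)² = 0.39111 − (0.36763)² = 0.25596.

0.256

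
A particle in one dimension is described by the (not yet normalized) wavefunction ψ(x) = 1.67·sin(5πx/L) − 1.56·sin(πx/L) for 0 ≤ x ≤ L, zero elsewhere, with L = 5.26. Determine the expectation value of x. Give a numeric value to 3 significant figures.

2.63

⟨x⟩ = ∫ x·|ψ|² dx / ∫|ψ|² dx (integrals over the domain).
On 0 ≤ x ≤ L (j ≠ l): ∫sin²(jπx/L) dx = L/2, ∫sin(jπx/L)·sin(lπx/L) dx = 0; diagonal moments ∫x·sin²(jπx/L) dx = L²/4, ∫x²·sin²(jπx/L) dx = L³·(1/6 − 1/(4j²π²)); cross terms ∫x·sin(jπx/L)·sin(lπx/L) dx = 0 for j + l even and −4jlL²/(π²(j² − l²)²) for j + l odd, ∫x²·sin(jπx/L)·sin(lπx/L) dx = (−1)^(j+l)·4jlL³/(π²(j² − l²)²); higher powers the same way via product-to-sum and parts.
State is unnormalized: ∫|ψ|² dx = 13.735, and ∫ψ*·x·ψ dx = 36.124, so ⟨x⟩ = 36.124 / 13.735.
⟨x⟩ = 2.6300.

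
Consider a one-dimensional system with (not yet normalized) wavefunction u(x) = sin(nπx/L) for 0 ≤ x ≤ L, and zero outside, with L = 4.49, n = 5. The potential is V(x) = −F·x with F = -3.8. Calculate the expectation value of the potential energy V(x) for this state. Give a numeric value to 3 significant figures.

8.53

⟨V⟩ = ∫ V(x)·|u|² dx / ∫|u|² dx.
With sin²θ = (1 − cos2θ)/2 on 0 ≤ x ≤ L: ∫sin²(nπx/L) dx = L/2, ∫x·sin²(nπx/L) dx = L²/4, ∫x²·sin²(nπx/L) dx = L³·(1/6 − 1/(4n²π²)); higher powers xᵏ the same way, integrating xᵏ·cos(2nπx/L) by parts.
State is unnormalized: ∫|u|² dx = 2.2450, and ∫u*·V(x)·u dx = 19.152, so ⟨V⟩ = 19.152 / 2.2450.
⟨V⟩ = 8.5310.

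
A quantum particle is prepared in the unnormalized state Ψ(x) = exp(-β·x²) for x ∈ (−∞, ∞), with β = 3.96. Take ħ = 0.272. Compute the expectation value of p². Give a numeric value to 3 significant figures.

p² Ψ = −ħ² d²Ψ/dx²; ⟨p²⟩ = −ħ² ∫ Ψ*·Ψ'' dx / ∫|Ψ|² dx.
Gaussian moments: ∫x^(2j)·e^(−2βx²) dx = (2j−1)!!/(4β)^j · √(π/(2β)), odd powers integrate to 0; here √(π/(2β)) = 0.62981. Derivatives: d/dx e^(−βx²) = −2βx·e^(−βx²), d²/dx² e^(−βx²) = (4β²x² − 2β)·e^(−βx²).
State is unnormalized: ∫|Ψ|² dx = 0.62981, and ∫Ψ*·(−ħ² Ψ'') dx = 0.18452, so ⟨p²⟩ = 0.18452 / 0.62981.
⟨p²⟩ = 0.29298.

0.293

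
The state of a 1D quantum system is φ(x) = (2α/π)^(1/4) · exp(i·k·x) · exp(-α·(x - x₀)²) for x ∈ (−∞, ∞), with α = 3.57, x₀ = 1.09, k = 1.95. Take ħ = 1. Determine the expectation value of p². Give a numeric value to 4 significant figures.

p² φ = −ħ² d²φ/dx²; ⟨p²⟩ = −ħ² ∫ φ*·φ'' dx.
Gaussian moments (u = x − x₀): ∫u^(2j)·e^(−2αu²) du = (2j−1)!!/(4α)^j · √(π/(2α)), odd powers integrate to 0; here √(π/(2α)) = 0.66332. Derivatives: φ′ = (ik − 2αu)·φ, φ″ = ((ik − 2αu)² − 2α)·φ; the odd-in-u pieces drop out.
⟨p²⟩ = 7.3725.

7.373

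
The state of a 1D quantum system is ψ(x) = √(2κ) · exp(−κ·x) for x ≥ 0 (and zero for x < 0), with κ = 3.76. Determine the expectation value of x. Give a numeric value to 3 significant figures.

⟨x⟩ = ∫ x·|ψ|² dx (integrals over the domain).
Every integrand reduces to terms xʲ·e^(−2κx) on [0, ∞); use ∫₀^∞ xʲ·e^(−2κx) dx = j!/(2κ)^(j+1).
⟨x⟩ = 0.13298.

0.133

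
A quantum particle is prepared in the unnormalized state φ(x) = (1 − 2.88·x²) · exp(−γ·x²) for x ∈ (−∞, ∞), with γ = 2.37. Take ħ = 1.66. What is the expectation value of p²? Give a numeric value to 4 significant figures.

p² φ = −ħ² d²φ/dx²; ⟨p²⟩ = −ħ² ∫ φ*·φ'' dx / ∫|φ|² dx.
Expand each integrand as polynomial × e^(−2γx²) and use ∫x^(2j)·e^(−2γx²) dx = (2j−1)!!/(4γ)^j · √(π/(2γ)), odd powers → 0; here √(π/(2γ)) = 0.81412. Differentiate with the product rule, d/dx e^(−γx²) = −2γx·e^(−γx²).
State is unnormalized: ∫|φ|² dx = 0.54487, and ∫φ*·(−ħ² φ'') dx = 11.982, so ⟨p²⟩ = 11.982 / 0.54487.
⟨p²⟩ = 21.991.

21.99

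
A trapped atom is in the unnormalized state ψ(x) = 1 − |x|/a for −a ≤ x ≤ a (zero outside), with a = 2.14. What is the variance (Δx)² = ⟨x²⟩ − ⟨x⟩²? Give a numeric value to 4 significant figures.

Compute ⟨x⟩ and ⟨x²⟩ separately, then (Δx)² = ⟨x²⟩ − ⟨x⟩².
ψ is even, so ∫ over [−a, a] = 2∫₀ᵃ with ψ = 1 − x/a there: ∫₀ᵃ (1 − x/a)² dx = a/3, ∫₀ᵃ x²(1 − x/a)² dx = a³/30, ∫₀ᵃ x⁴(1 − x/a)² dx = a⁵/105.
Normalization: ∫|ψ|² dx = 1.4267.
⟨x⟩ = 0.0000 and ⟨x²⟩ = 0.45796.
(Δx)² = 0.45796 − (0.0000)² = 0.45796.

0.4580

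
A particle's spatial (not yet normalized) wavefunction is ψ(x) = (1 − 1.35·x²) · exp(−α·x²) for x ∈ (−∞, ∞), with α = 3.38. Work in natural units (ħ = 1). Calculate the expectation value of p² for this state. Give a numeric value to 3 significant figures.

5.17

p² ψ = −ħ² d²ψ/dx²; ⟨p²⟩ = −ħ² ∫ ψ*·ψ'' dx / ∫|ψ|² dx.
Expand each integrand as polynomial × e^(−2αx²) and use ∫x^(2j)·e^(−2αx²) dx = (2j−1)!!/(4α)^j · √(π/(2α)), odd powers → 0; here √(π/(2α)) = 0.68171. Differentiate with the product rule, d/dx e^(−αx²) = −2αx·e^(−αx²).
State is unnormalized: ∫|ψ|² dx = 0.56596, and ∫ψ*·(−ħ² ψ'') dx = 2.9252, so ⟨p²⟩ = 2.9252 / 0.56596.
⟨p²⟩ = 5.1685.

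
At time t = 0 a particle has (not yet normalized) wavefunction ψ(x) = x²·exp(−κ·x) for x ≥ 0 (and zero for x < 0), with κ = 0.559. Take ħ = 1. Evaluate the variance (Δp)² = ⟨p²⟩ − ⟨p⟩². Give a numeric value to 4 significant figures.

0.1042

Compute ⟨p⟩ and ⟨p²⟩ separately; (Δp)² = ⟨p²⟩ − ⟨p⟩².
Differentiate x²·exp(−κ·x) with the product rule; every integrand then reduces to terms xʲ·e^(−2κx) on [0, ∞), with ∫₀^∞ xʲ·e^(−2κx) dx = j!/(2κ)^(j+1).
Normalization: ∫|ψ|² dx = 13.740.
⟨p⟩ = 0.0000 and ⟨p²⟩ = 0.10416.
(Δp)² = 0.10416 − (0.0000)² = 0.10416.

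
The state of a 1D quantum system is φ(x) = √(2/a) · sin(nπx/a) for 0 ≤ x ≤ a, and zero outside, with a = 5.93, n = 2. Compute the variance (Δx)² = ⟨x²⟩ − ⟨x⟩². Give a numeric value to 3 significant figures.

Compute ⟨x⟩ and ⟨x²⟩ separately, then (Δx)² = ⟨x²⟩ − ⟨x⟩².
With sin²θ = (1 − cos2θ)/2 on 0 ≤ x ≤ a: ∫sin²(nπx/a) dx = a/2, ∫x·sin²(nπx/a) dx = a²/4, ∫x²·sin²(nπx/a) dx = a³·(1/6 − 1/(4n²π²)); higher powers xᵏ the same way, integrating xᵏ·cos(2nπx/a) by parts.
⟨x⟩ = 2.9650 and ⟨x²⟩ = 11.276.
(Δx)² = 11.276 − (2.9650)² = 2.4850.

2.49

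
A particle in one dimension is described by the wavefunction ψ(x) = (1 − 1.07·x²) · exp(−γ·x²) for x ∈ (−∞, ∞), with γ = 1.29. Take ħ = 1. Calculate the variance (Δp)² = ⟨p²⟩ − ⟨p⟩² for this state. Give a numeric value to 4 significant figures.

Compute ⟨p⟩ and ⟨p²⟩ separately; (Δp)² = ⟨p²⟩ − ⟨p⟩².
Expand each integrand as polynomial × e^(−2γx²) and use ∫x^(2j)·e^(−2γx²) dx = (2j−1)!!/(4γ)^j · √(π/(2γ)), odd powers → 0; here √(π/(2γ)) = 1.1035. Differentiate with the product rule, d/dx e^(−γx²) = −2γx·e^(−γx²).
Normalization: ∫|ψ|² dx = 0.78819.
⟨p⟩ = 0.0000 and ⟨p²⟩ = 3.0987.
(Δp)² = 3.0987 − (0.0000)² = 3.0987.

3.099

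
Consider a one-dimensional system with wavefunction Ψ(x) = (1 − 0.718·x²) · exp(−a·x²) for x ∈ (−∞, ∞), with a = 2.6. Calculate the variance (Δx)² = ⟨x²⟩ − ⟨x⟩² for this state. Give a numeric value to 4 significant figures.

Compute ⟨x⟩ and ⟨x²⟩ separately, then (Δx)² = ⟨x²⟩ − ⟨x⟩².
Expand each integrand as polynomial × e^(−2ax²) and use ∫x^(2j)·e^(−2ax²) dx = (2j−1)!!/(4a)^j · √(π/(2a)), odd powers → 0; here √(π/(2a)) = 0.77727.
Normalization: ∫|Ψ|² dx = 0.68106.
⟨x⟩ = 0.0000 and ⟨x²⟩ = 0.072126.
(Δx)² = 0.072126 − (0.0000)² = 0.072126.

0.07213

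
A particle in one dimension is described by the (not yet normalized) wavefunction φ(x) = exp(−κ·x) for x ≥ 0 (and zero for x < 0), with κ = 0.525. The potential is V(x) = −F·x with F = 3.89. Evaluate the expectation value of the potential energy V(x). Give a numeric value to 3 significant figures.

-3.70

⟨V⟩ = ∫ V(x)·|φ|² dx / ∫|φ|² dx.
Every integrand reduces to terms xʲ·e^(−2κx) on [0, ∞); use ∫₀^∞ xʲ·e^(−2κx) dx = j!/(2κ)^(j+1).
State is unnormalized: ∫|φ|² dx = 0.95238, and ∫φ*·V(x)·φ dx = -3.5283, so ⟨V⟩ = -3.5283 / 0.95238.
⟨V⟩ = -3.7048.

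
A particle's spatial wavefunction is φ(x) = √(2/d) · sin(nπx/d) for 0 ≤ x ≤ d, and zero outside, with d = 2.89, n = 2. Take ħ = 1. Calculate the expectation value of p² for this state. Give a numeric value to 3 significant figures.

p² φ = −ħ² d²φ/dx²; ⟨p²⟩ = −ħ² ∫ φ*·φ'' dx.
d/dx sin(nπx/d) = (nπ/d)·cos(nπx/d) and d²/dx² sin(nπx/d) = −(nπ/d)²·sin(nπx/d); on 0 ≤ x ≤ d, ∫sin²(nπx/d) dx = d/2 and ∫sin(nπx/d)·cos(nπx/d) dx = 0.
⟨p²⟩ = 4.7268.

4.73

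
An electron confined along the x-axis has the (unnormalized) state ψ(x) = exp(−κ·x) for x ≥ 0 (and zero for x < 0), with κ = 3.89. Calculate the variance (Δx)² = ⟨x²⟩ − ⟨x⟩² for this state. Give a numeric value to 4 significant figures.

Compute ⟨x⟩ and ⟨x²⟩ separately, then (Δx)² = ⟨x²⟩ − ⟨x⟩².
Every integrand reduces to terms xʲ·e^(−2κx) on [0, ∞); use ∫₀^∞ xʲ·e^(−2κx) dx = j!/(2κ)^(j+1).
Normalization: ∫|ψ|² dx = 0.12853.
⟨x⟩ = 0.12853 and ⟨x²⟩ = 0.033042.
(Δx)² = 0.033042 − (0.12853)² = 0.016521.

0.01652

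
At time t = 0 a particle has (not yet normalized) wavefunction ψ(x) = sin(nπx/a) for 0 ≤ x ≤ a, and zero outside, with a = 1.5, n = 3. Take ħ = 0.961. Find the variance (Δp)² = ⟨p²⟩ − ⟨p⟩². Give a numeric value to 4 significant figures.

Compute ⟨p⟩ and ⟨p²⟩ separately; (Δp)² = ⟨p²⟩ − ⟨p⟩².
d/dx sin(nπx/a) = (nπ/a)·cos(nπx/a) and d²/dx² sin(nπx/a) = −(nπ/a)²·sin(nπx/a); on 0 ≤ x ≤ a, ∫sin²(nπx/a) dx = a/2 and ∫sin(nπx/a)·cos(nπx/a) dx = 0.
Normalization: ∫|ψ|² dx = 0.75000.
⟨p⟩ = 0.0000 and ⟨p²⟩ = 36.459.
(Δp)² = 36.459 − (0.0000)² = 36.459.

36.46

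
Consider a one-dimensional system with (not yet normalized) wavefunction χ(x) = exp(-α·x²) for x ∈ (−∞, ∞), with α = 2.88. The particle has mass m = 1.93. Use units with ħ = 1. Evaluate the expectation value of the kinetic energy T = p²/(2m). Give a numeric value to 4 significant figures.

0.7461

T = −(ħ²/2m) d²/dx², so ⟨T⟩ = −(ħ²/2m) ∫ χ*·χ'' dx / ∫|χ|² dx; with m = 1.93.
Gaussian moments: ∫x^(2j)·e^(−2αx²) dx = (2j−1)!!/(4α)^j · √(π/(2α)), odd powers integrate to 0; here √(π/(2α)) = 0.73852. Derivatives: d/dx e^(−αx²) = −2αx·e^(−αx²), d²/dx² e^(−αx²) = (4α²x² − 2α)·e^(−αx²).
State is unnormalized: ∫|χ|² dx = 0.73852, and ∫χ*·(−ħ²/2m · χ'') dx = 0.55102, so ⟨T⟩ = 0.55102 / 0.73852.
⟨T⟩ = 0.74611.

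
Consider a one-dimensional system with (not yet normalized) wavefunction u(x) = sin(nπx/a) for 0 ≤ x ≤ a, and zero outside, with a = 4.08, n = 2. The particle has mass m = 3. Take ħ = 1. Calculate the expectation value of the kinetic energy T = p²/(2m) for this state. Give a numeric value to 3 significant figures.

0.395

T = −(ħ²/2m) d²/dx², so ⟨T⟩ = −(ħ²/2m) ∫ u*·u'' dx / ∫|u|² dx; with m = 3.
d/dx sin(nπx/a) = (nπ/a)·cos(nπx/a) and d²/dx² sin(nπx/a) = −(nπ/a)²·sin(nπx/a); on 0 ≤ x ≤ a, ∫sin²(nπx/a) dx = a/2 and ∫sin(nπx/a)·cos(nπx/a) dx = 0.
State is unnormalized: ∫|u|² dx = 2.0400, and ∫u*·(−ħ²/2m · u'') dx = 0.80634, so ⟨T⟩ = 0.80634 / 2.0400.
⟨T⟩ = 0.39526.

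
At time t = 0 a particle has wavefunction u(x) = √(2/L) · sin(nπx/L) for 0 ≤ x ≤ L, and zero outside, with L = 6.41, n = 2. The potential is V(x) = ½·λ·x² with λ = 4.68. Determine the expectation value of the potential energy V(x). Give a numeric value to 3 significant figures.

⟨V⟩ = ∫ V(x)·|u|² dx.
With sin²θ = (1 − cos2θ)/2 on 0 ≤ x ≤ L: ∫sin²(nπx/L) dx = L/2, ∫x·sin²(nπx/L) dx = L²/4, ∫x²·sin²(nπx/L) dx = L³·(1/6 − 1/(4n²π²)); higher powers xᵏ the same way, integrating xᵏ·cos(2nπx/L) by parts.
⟨V⟩ = 30.831.

30.8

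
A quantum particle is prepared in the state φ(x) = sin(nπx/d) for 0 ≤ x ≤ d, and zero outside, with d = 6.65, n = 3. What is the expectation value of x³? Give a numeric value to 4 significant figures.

⟨x³⟩ = ∫ x³·|φ|² dx / ∫|φ|² dx (integrals over the domain).
With sin²θ = (1 − cos2θ)/2 on 0 ≤ x ≤ d: ∫sin²(nπx/d) dx = d/2, ∫x·sin²(nπx/d) dx = d²/4, ∫x²·sin²(nπx/d) dx = d³·(1/6 − 1/(4n²π²)); higher powers xᵏ the same way, integrating xᵏ·cos(2nπx/d) by parts.
State is unnormalized: ∫|φ|² dx = 3.3250, and ∫φ*·x³·φ dx = 236.20, so ⟨x³⟩ = 236.20 / 3.3250.
⟨x³⟩ = 71.037.

71.04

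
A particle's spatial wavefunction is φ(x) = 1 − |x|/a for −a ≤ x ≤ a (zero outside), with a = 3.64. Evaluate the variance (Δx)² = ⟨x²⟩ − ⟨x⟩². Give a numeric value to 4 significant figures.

1.325

Compute ⟨x⟩ and ⟨x²⟩ separately, then (Δx)² = ⟨x²⟩ − ⟨x⟩².
φ is even, so ∫ over [−a, a] = 2∫₀ᵃ with φ = 1 − x/a there: ∫₀ᵃ (1 − x/a)² dx = a/3, ∫₀ᵃ x²(1 − x/a)² dx = a³/30, ∫₀ᵃ x⁴(1 − x/a)² dx = a⁵/105.
Normalization: ∫|φ|² dx = 2.4267.
⟨x⟩ = 0.0000 and ⟨x²⟩ = 1.3250.
(Δx)² = 1.3250 − (0.0000)² = 1.3250.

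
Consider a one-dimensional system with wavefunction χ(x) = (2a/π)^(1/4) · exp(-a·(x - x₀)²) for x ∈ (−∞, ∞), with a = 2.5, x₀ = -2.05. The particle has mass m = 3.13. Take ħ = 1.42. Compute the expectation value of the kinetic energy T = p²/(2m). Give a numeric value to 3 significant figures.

0.805

T = −(ħ²/2m) d²/dx², so ⟨T⟩ = −(ħ²/2m) ∫ χ*·χ'' dx; with m = 3.13.
Gaussian moments (u = x − x₀): ∫u^(2j)·e^(−2au²) du = (2j−1)!!/(4a)^j · √(π/(2a)), odd powers integrate to 0; here √(π/(2a)) = 0.79267. Derivatives: d/dx e^(−au²) = −2au·e^(−au²), d²/dx² e^(−au²) = (4a²u² − 2a)·e^(−au²).
⟨T⟩ = 0.80527.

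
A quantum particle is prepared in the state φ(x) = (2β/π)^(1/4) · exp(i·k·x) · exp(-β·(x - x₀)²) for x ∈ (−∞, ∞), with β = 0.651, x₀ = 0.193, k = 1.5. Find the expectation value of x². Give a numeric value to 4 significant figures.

⟨x²⟩ = ∫ x²·|φ|² dx (integrals over the domain).
Gaussian moments (u = x − x₀): ∫u^(2j)·e^(−2βu²) du = (2j−1)!!/(4β)^j · √(π/(2β)), odd powers integrate to 0; here √(π/(2β)) = 1.5534.
⟨x²⟩ = 0.42127.

0.4213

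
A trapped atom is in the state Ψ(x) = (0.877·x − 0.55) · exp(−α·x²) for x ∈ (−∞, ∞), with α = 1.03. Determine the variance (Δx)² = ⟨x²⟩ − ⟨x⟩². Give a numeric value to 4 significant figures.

Compute ⟨x⟩ and ⟨x²⟩ separately, then (Δx)² = ⟨x²⟩ − ⟨x⟩².
Expand each integrand as polynomial × e^(−2αx²) and use ∫x^(2j)·e^(−2αx²) dx = (2j−1)!!/(4α)^j · √(π/(2α)), odd powers → 0; here √(π/(2α)) = 1.2349.
Normalization: ∫|Ψ|² dx = 0.60410.
⟨x⟩ = -0.47866 and ⟨x²⟩ = 0.42797.
(Δx)² = 0.42797 − (-0.47866)² = 0.19886.

0.1989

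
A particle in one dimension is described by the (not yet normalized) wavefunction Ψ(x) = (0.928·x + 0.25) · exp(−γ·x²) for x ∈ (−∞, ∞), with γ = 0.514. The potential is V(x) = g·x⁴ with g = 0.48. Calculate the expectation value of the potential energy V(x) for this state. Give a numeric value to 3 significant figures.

⟨V⟩ = ∫ V(x)·|Ψ|² dx / ∫|Ψ|² dx.
Expand each integrand as polynomial × e^(−2γx²) and use ∫x^(2j)·e^(−2γx²) dx = (2j−1)!!/(4γ)^j · √(π/(2γ)), odd powers → 0; here √(π/(2γ)) = 1.7481.
State is unnormalized: ∫|Ψ|² dx = 0.84150, and ∫Ψ*·V(x)·Ψ dx = 1.2844, so ⟨V⟩ = 1.2844 / 0.84150.
⟨V⟩ = 1.5264.

1.53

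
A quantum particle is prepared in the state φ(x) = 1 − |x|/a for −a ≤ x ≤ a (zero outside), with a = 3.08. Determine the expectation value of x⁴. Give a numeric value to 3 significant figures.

⟨x⁴⟩ = ∫ x⁴·|φ|² dx / ∫|φ|² dx (integrals over the domain).
φ is even, so ∫ over [−a, a] = 2∫₀ᵃ with φ = 1 − x/a there: ∫₀ᵃ (1 − x/a)² dx = a/3, ∫₀ᵃ x²(1 − x/a)² dx = a³/30, ∫₀ᵃ x⁴(1 − x/a)² dx = a⁵/105.
State is unnormalized: ∫|φ|² dx = 2.0533, and ∫φ*·x⁴·φ dx = 5.2795, so ⟨x⁴⟩ = 5.2795 / 2.0533.
⟨x⁴⟩ = 2.5712.

2.57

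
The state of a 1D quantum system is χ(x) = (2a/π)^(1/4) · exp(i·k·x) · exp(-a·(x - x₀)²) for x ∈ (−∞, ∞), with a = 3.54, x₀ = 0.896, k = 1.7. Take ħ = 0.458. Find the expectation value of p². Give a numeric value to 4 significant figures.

1.349

p² χ = −ħ² d²χ/dx²; ⟨p²⟩ = −ħ² ∫ χ*·χ'' dx.
Gaussian moments (u = x − x₀): ∫u^(2j)·e^(−2au²) du = (2j−1)!!/(4a)^j · √(π/(2a)), odd powers integrate to 0; here √(π/(2a)) = 0.66613. Derivatives: χ′ = (ik − 2au)·χ, χ″ = ((ik − 2au)² − 2a)·χ; the odd-in-u pieces drop out.
⟨p²⟩ = 1.3488.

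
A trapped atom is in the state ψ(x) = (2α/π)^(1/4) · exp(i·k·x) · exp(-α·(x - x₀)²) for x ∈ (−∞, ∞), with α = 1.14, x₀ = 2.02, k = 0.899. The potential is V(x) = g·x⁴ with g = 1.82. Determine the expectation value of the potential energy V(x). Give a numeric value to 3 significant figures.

40.3

⟨V⟩ = ∫ V(x)·|ψ|² dx.
Gaussian moments (u = x − x₀): ∫u^(2j)·e^(−2αu²) du = (2j−1)!!/(4α)^j · √(π/(2α)), odd powers integrate to 0; here √(π/(2α)) = 1.1738.
⟨V⟩ = 40.336.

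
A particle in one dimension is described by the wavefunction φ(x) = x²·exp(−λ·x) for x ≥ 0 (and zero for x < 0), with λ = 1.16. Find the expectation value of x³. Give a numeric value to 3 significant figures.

16.8

⟨x³⟩ = ∫ x³·|φ|² dx / ∫|φ|² dx (integrals over the domain).
Every integrand reduces to terms xʲ·e^(−2λx) on [0, ∞); use ∫₀^∞ xʲ·e^(−2λx) dx = j!/(2λ)^(j+1).
State is unnormalized: ∫|φ|² dx = 0.35708, and ∫φ*·x³·φ dx = 6.0052, so ⟨x³⟩ = 6.0052 / 0.35708.
⟨x³⟩ = 16.817.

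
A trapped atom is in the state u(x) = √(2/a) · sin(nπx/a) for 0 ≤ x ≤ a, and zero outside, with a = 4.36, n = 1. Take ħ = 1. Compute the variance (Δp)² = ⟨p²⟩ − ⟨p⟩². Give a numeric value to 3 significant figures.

Compute ⟨p⟩ and ⟨p²⟩ separately; (Δp)² = ⟨p²⟩ − ⟨p⟩².
d/dx sin(nπx/a) = (nπ/a)·cos(nπx/a) and d²/dx² sin(nπx/a) = −(nπ/a)²·sin(nπx/a); on 0 ≤ x ≤ a, ∫sin²(nπx/a) dx = a/2 and ∫sin(nπx/a)·cos(nπx/a) dx = 0.
⟨p⟩ = 0.0000 and ⟨p²⟩ = 0.51919.
(Δp)² = 0.51919 − (0.0000)² = 0.51919.

0.519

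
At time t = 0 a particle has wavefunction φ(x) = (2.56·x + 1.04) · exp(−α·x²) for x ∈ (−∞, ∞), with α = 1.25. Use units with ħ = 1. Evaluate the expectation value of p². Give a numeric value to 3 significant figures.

p² φ = −ħ² d²φ/dx²; ⟨p²⟩ = −ħ² ∫ φ*·φ'' dx / ∫|φ|² dx.
Expand each integrand as polynomial × e^(−2αx²) and use ∫x^(2j)·e^(−2αx²) dx = (2j−1)!!/(4α)^j · √(π/(2α)), odd powers → 0; here √(π/(2α)) = 1.1210. Differentiate with the product rule, d/dx e^(−αx²) = −2αx·e^(−αx²).
State is unnormalized: ∫|φ|² dx = 2.6818, and ∫φ*·(−ħ² φ'') dx = 7.0255, so ⟨p²⟩ = 7.0255 / 2.6818.
⟨p²⟩ = 2.6197.

2.62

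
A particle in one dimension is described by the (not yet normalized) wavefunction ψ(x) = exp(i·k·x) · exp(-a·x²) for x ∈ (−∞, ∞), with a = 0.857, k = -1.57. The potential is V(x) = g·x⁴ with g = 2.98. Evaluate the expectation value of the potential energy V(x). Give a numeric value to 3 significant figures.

⟨V⟩ = ∫ V(x)·|ψ|² dx / ∫|ψ|² dx.
Gaussian moments: ∫x^(2j)·e^(−2ax²) dx = (2j−1)!!/(4a)^j · √(π/(2a)), odd powers integrate to 0; here √(π/(2a)) = 1.3538.
State is unnormalized: ∫|ψ|² dx = 1.3538, and ∫ψ*·V(x)·ψ dx = 1.0300, so ⟨V⟩ = 1.0300 / 1.3538.
⟨V⟩ = 0.76077.

0.761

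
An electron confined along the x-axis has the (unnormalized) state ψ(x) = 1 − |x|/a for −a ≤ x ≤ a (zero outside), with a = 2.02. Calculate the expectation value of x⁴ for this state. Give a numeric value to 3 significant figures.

0.476

⟨x⁴⟩ = ∫ x⁴·|ψ|² dx / ∫|ψ|² dx (integrals over the domain).
ψ is even, so ∫ over [−a, a] = 2∫₀ᵃ with ψ = 1 − x/a there: ∫₀ᵃ (1 − x/a)² dx = a/3, ∫₀ᵃ x²(1 − x/a)² dx = a³/30, ∫₀ᵃ x⁴(1 − x/a)² dx = a⁵/105.
State is unnormalized: ∫|ψ|² dx = 1.3467, and ∫ψ*·x⁴·ψ dx = 0.64062, so ⟨x⁴⟩ = 0.64062 / 1.3467.
⟨x⁴⟩ = 0.47570.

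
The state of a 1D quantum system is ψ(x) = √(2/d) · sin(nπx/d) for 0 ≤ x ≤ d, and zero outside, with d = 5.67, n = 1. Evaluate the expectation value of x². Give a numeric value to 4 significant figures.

9.088

⟨x²⟩ = ∫ x²·|ψ|² dx (integrals over the domain).
With sin²θ = (1 − cos2θ)/2 on 0 ≤ x ≤ d: ∫sin²(nπx/d) dx = d/2, ∫x·sin²(nπx/d) dx = d²/4, ∫x²·sin²(nπx/d) dx = d³·(1/6 − 1/(4n²π²)); higher powers xᵏ the same way, integrating xᵏ·cos(2nπx/d) by parts.
⟨x²⟩ = 9.0876.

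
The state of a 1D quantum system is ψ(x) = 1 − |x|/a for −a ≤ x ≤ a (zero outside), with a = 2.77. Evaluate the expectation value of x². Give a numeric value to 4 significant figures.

0.7673

⟨x²⟩ = ∫ x²·|ψ|² dx / ∫|ψ|² dx (integrals over the domain).
ψ is even, so ∫ over [−a, a] = 2∫₀ᵃ with ψ = 1 − x/a there: ∫₀ᵃ (1 − x/a)² dx = a/3, ∫₀ᵃ x²(1 − x/a)² dx = a³/30, ∫₀ᵃ x⁴(1 − x/a)² dx = a⁵/105.
State is unnormalized: ∫|ψ|² dx = 1.8467, and ∫ψ*·x²·ψ dx = 1.4169, so ⟨x²⟩ = 1.4169 / 1.8467.
⟨x²⟩ = 0.76729.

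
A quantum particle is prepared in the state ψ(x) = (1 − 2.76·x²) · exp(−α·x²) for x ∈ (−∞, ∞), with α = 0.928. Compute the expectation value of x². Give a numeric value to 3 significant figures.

1.11

⟨x²⟩ = ∫ x²·|ψ|² dx / ∫|ψ|² dx (integrals over the domain).
Expand each integrand as polynomial × e^(−2αx²) and use ∫x^(2j)·e^(−2αx²) dx = (2j−1)!!/(4α)^j · √(π/(2α)), odd powers → 0; here √(π/(2α)) = 1.3010.
State is unnormalized: ∫|ψ|² dx = 1.5241, and ∫ψ*·x²·ψ dx = 1.6934, so ⟨x²⟩ = 1.6934 / 1.5241.
⟨x²⟩ = 1.1111.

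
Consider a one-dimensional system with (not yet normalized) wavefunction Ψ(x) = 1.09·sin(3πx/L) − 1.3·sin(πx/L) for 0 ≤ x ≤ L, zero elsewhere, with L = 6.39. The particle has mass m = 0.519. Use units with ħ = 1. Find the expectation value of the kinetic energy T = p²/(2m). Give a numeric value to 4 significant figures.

T = −(ħ²/2m) d²/dx², so ⟨T⟩ = −(ħ²/2m) ∫ Ψ*·Ψ'' dx / ∫|Ψ|² dx; with m = 0.519.
d²/dx² sin(jπx/L) = −(jπ/L)²·sin(jπx/L); on 0 ≤ x ≤ L, ∫sin²(jπx/L) dx = L/2 and ∫sin(jπx/L)·sin(lπx/L) dx = 0 for j ≠ l, so only diagonal terms survive in ∫|Ψ|² and ∫Ψ·Ψ″; ∫Ψ·Ψ′ dx = [Ψ²/2] between the walls = 0.
State is unnormalized: ∫|Ψ|² dx = 9.1955, and ∫Ψ*·(−ħ²/2m · Ψ'') dx = 9.2128, so ⟨T⟩ = 9.2128 / 9.1955.
⟨T⟩ = 1.0019.

1.002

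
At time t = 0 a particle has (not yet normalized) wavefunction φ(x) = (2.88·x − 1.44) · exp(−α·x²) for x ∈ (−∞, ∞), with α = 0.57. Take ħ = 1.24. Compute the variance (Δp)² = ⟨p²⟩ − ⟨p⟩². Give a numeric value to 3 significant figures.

1.99

Compute ⟨p⟩ and ⟨p²⟩ separately; (Δp)² = ⟨p²⟩ − ⟨p⟩².
Expand each integrand as polynomial × e^(−2αx²) and use ∫x^(2j)·e^(−2αx²) dx = (2j−1)!!/(4α)^j · √(π/(2α)), odd powers → 0; here √(π/(2α)) = 1.6601. Differentiate with the product rule, d/dx e^(−αx²) = −2αx·e^(−αx²).
Normalization: ∫|φ|² dx = 9.4814.
⟨p⟩ = 0.0000 and ⟨p²⟩ = 1.9929.
(Δp)² = 1.9929 − (0.0000)² = 1.9929.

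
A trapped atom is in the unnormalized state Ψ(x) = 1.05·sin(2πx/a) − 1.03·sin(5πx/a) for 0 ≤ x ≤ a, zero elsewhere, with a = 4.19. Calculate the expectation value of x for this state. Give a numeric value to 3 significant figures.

⟨x⟩ = ∫ x·|Ψ|² dx / ∫|Ψ|² dx (integrals over the domain).
On 0 ≤ x ≤ a (j ≠ l): ∫sin²(jπx/a) dx = a/2, ∫sin(jπx/a)·sin(lπx/a) dx = 0; diagonal moments ∫x·sin²(jπx/a) dx = a²/4, ∫x²·sin²(jπx/a) dx = a³·(1/6 − 1/(4j²π²)); cross terms ∫x·sin(jπx/a)·sin(lπx/a) dx = 0 for j + l even and −4jla²/(π²(j² − l²)²) for j + l odd, ∫x²·sin(jπx/a)·sin(lπx/a) dx = (−1)^(j+l)·4jla³/(π²(j² − l²)²); higher powers the same way via product-to-sum and parts.
State is unnormalized: ∫|Ψ|² dx = 4.5323, and ∫Ψ*·x·Ψ dx = 9.8442, so ⟨x⟩ = 9.8442 / 4.5323.
⟨x⟩ = 2.1720.

2.17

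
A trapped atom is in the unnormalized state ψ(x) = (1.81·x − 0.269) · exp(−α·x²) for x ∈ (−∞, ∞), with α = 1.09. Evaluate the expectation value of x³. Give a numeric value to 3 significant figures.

⟨x³⟩ = ∫ x³·|ψ|² dx / ∫|ψ|² dx (integrals over the domain).
Expand each integrand as polynomial × e^(−2αx²) and use ∫x^(2j)·e^(−2αx²) dx = (2j−1)!!/(4α)^j · √(π/(2α)), odd powers → 0; here √(π/(2α)) = 1.2005.
State is unnormalized: ∫|ψ|² dx = 0.98889, and ∫ψ*·x³·ψ dx = -0.18448, so ⟨x³⟩ = -0.18448 / 0.98889.
⟨x³⟩ = -0.18656.

-0.187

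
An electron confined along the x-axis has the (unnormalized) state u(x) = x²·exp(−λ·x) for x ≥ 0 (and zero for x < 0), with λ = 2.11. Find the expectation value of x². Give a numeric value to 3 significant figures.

1.68

⟨x²⟩ = ∫ x²·|u|² dx / ∫|u|² dx (integrals over the domain).
Every integrand reduces to terms xʲ·e^(−2λx) on [0, ∞); use ∫₀^∞ xʲ·e^(−2λx) dx = j!/(2λ)^(j+1).
State is unnormalized: ∫|u|² dx = 0.017933, and ∫u*·x²·u dx = 0.030210, so ⟨x²⟩ = 0.030210 / 0.017933.
⟨x²⟩ = 1.6846.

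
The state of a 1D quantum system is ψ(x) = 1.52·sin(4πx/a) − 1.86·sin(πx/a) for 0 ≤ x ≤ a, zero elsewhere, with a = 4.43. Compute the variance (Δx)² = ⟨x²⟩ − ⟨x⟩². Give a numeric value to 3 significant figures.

1.01

Compute ⟨x⟩ and ⟨x²⟩ separately, then (Δx)² = ⟨x²⟩ − ⟨x⟩².
On 0 ≤ x ≤ a (j ≠ l): ∫sin²(jπx/a) dx = a/2, ∫sin(jπx/a)·sin(lπx/a) dx = 0; diagonal moments ∫x·sin²(jπx/a) dx = a²/4, ∫x²·sin²(jπx/a) dx = a³·(1/6 − 1/(4j²π²)); cross terms ∫x·sin(jπx/a)·sin(lπx/a) dx = 0 for j + l even and −4jla²/(π²(j² − l²)²) for j + l odd, ∫x²·sin(jπx/a)·sin(lπx/a) dx = (−1)^(j+l)·4jla³/(π²(j² − l²)²); higher powers the same way via product-to-sum and parts.
Normalization: ∫|ψ|² dx = 12.781.
⟨x⟩ = 2.2776 and ⟨x²⟩ = 6.1978.
(Δx)² = 6.1978 − (2.2776)² = 1.0105.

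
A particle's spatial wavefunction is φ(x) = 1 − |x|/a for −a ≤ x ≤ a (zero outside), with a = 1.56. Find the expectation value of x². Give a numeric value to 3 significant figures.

⟨x²⟩ = ∫ x²·|φ|² dx / ∫|φ|² dx (integrals over the domain).
φ is even, so ∫ over [−a, a] = 2∫₀ᵃ with φ = 1 − x/a there: ∫₀ᵃ (1 − x/a)² dx = a/3, ∫₀ᵃ x²(1 − x/a)² dx = a³/30, ∫₀ᵃ x⁴(1 − x/a)² dx = a⁵/105.
State is unnormalized: ∫|φ|² dx = 1.0400, and ∫φ*·x²·φ dx = 0.25309, so ⟨x²⟩ = 0.25309 / 1.0400.
⟨x²⟩ = 0.24336.

0.243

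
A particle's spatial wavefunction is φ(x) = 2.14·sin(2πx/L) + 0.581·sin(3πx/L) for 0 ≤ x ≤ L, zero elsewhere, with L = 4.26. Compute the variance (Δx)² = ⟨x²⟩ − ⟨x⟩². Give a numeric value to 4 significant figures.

Compute ⟨x⟩ and ⟨x²⟩ separately, then (Δx)² = ⟨x²⟩ − ⟨x⟩².
On 0 ≤ x ≤ L (j ≠ l): ∫sin²(jπx/L) dx = L/2, ∫sin(jπx/L)·sin(lπx/L) dx = 0; diagonal moments ∫x·sin²(jπx/L) dx = L²/4, ∫x²·sin²(jπx/L) dx = L³·(1/6 − 1/(4j²π²)); cross terms ∫x·sin(jπx/L)·sin(lπx/L) dx = 0 for j + l even and −4jlL²/(π²(j² − l²)²) for j + l odd, ∫x²·sin(jπx/L)·sin(lπx/L) dx = (−1)^(j+l)·4jlL³/(π²(j² − l²)²); higher powers the same way via product-to-sum and parts.
Normalization: ∫|φ|² dx = 10.474.
⟨x⟩ = 1.7109 and ⟨x²⟩ = 4.0428.
(Δx)² = 4.0428 − (1.7109)² = 1.1156.

1.116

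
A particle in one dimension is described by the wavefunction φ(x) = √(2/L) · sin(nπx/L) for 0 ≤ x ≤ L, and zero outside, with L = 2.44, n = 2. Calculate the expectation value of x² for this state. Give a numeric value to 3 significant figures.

⟨x²⟩ = ∫ x²·|φ|² dx (integrals over the domain).
With sin²θ = (1 − cos2θ)/2 on 0 ≤ x ≤ L: ∫sin²(nπx/L) dx = L/2, ∫x·sin²(nπx/L) dx = L²/4, ∫x²·sin²(nπx/L) dx = L³·(1/6 − 1/(4n²π²)); higher powers xᵏ the same way, integrating xᵏ·cos(2nπx/L) by parts.
⟨x²⟩ = 1.9091.

1.91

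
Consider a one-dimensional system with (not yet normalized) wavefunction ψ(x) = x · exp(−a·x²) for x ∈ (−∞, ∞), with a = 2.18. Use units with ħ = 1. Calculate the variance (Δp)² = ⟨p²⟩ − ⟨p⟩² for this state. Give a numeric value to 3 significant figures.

Compute ⟨p⟩ and ⟨p²⟩ separately; (Δp)² = ⟨p²⟩ − ⟨p⟩².
Expand each integrand as polynomial × e^(−2ax²) and use ∫x^(2j)·e^(−2ax²) dx = (2j−1)!!/(4a)^j · √(π/(2a)), odd powers → 0; here √(π/(2a)) = 0.84885. Differentiate with the product rule, d/dx e^(−ax²) = −2ax·e^(−ax²).
Normalization: ∫|ψ|² dx = 0.097345.
⟨p⟩ = 0.0000 and ⟨p²⟩ = 6.5400.
(Δp)² = 6.5400 − (0.0000)² = 6.5400.

6.54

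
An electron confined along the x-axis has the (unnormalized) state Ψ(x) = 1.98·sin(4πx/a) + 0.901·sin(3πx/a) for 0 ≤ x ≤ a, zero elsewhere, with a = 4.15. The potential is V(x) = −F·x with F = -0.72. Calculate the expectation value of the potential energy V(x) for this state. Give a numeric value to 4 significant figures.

⟨V⟩ = ∫ V(x)·|Ψ|² dx / ∫|Ψ|² dx.
On 0 ≤ x ≤ a (j ≠ l): ∫sin²(jπx/a) dx = a/2, ∫sin(jπx/a)·sin(lπx/a) dx = 0; diagonal moments ∫x·sin²(jπx/a) dx = a²/4, ∫x²·sin²(jπx/a) dx = a³·(1/6 − 1/(4j²π²)); cross terms ∫x·sin(jπx/a)·sin(lπx/a) dx = 0 for j + l even and −4jla²/(π²(j² − l²)²) for j + l odd, ∫x²·sin(jπx/a)·sin(lπx/a) dx = (−1)^(j+l)·4jla³/(π²(j² − l²)²); higher powers the same way via product-to-sum and parts.
State is unnormalized: ∫|Ψ|² dx = 9.8193, and ∫Ψ*·V(x)·Ψ dx = 10.279, so ⟨V⟩ = 10.279 / 9.8193.
⟨V⟩ = 1.0468.

1.047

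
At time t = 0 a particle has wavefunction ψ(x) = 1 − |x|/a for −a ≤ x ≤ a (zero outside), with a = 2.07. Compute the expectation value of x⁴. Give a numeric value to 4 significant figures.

⟨x⁴⟩ = ∫ x⁴·|ψ|² dx / ∫|ψ|² dx (integrals over the domain).
ψ is even, so ∫ over [−a, a] = 2∫₀ᵃ with ψ = 1 − x/a there: ∫₀ᵃ (1 − x/a)² dx = a/3, ∫₀ᵃ x²(1 − x/a)² dx = a³/30, ∫₀ᵃ x⁴(1 − x/a)² dx = a⁵/105.
State is unnormalized: ∫|ψ|² dx = 1.3800, and ∫ψ*·x⁴·ψ dx = 0.72392, so ⟨x⁴⟩ = 0.72392 / 1.3800.
⟨x⁴⟩ = 0.52458.

0.5246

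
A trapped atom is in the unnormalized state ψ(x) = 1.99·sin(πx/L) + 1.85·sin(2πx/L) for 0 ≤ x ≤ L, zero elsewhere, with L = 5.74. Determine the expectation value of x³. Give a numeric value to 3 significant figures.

9.89

⟨x³⟩ = ∫ x³·|ψ|² dx / ∫|ψ|² dx (integrals over the domain).
On 0 ≤ x ≤ L (j ≠ l): ∫sin²(jπx/L) dx = L/2, ∫sin(jπx/L)·sin(lπx/L) dx = 0; diagonal moments ∫x·sin²(jπx/L) dx = L²/4, ∫x²·sin²(jπx/L) dx = L³·(1/6 − 1/(4j²π²)); cross terms ∫x·sin(jπx/L)·sin(lπx/L) dx = 0 for j + l even and −4jlL²/(π²(j² − l²)²) for j + l odd, ∫x²·sin(jπx/L)·sin(lπx/L) dx = (−1)^(j+l)·4jlL³/(π²(j² − l²)²); higher powers the same way via product-to-sum and parts.
State is unnormalized: ∫|ψ|² dx = 21.188, and ∫ψ*·x³·ψ dx = 209.59, so ⟨x³⟩ = 209.59 / 21.188.
⟨x³⟩ = 9.8921.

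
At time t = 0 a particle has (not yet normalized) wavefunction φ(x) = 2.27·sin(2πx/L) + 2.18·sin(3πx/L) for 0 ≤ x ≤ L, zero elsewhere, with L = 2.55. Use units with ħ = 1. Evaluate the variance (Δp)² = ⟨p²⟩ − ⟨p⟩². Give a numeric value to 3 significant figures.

9.71

Compute ⟨p⟩ and ⟨p²⟩ separately; (Δp)² = ⟨p²⟩ − ⟨p⟩².
d²/dx² sin(jπx/L) = −(jπ/L)²·sin(jπx/L); on 0 ≤ x ≤ L, ∫sin²(jπx/L) dx = L/2 and ∫sin(jπx/L)·sin(lπx/L) dx = 0 for j ≠ l, so only diagonal terms survive in ∫|φ|² and ∫φ·φ″; ∫φ·φ′ dx = [φ²/2] between the walls = 0.
Normalization: ∫|φ|² dx = 12.629.
⟨p⟩ = 0.0000 and ⟨p²⟩ = 9.7124.
(Δp)² = 9.7124 − (0.0000)² = 9.7124.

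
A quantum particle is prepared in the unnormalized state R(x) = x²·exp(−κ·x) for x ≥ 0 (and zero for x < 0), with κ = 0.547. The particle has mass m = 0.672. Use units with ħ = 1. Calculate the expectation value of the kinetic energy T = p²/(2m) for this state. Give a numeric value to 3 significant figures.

0.0742

T = −(ħ²/2m) d²/dx², so ⟨T⟩ = −(ħ²/2m) ∫ R*·R'' dx / ∫|R|² dx; with m = 0.672.
Differentiate x²·exp(−κ·x) with the product rule; every integrand then reduces to terms xʲ·e^(−2κx) on [0, ∞), with ∫₀^∞ xʲ·e^(−2κx) dx = j!/(2κ)^(j+1).
State is unnormalized: ∫|R|² dx = 15.315, and ∫R*·(−ħ²/2m · R'') dx = 1.1365, so ⟨T⟩ = 1.1365 / 15.315.
⟨T⟩ = 0.074209.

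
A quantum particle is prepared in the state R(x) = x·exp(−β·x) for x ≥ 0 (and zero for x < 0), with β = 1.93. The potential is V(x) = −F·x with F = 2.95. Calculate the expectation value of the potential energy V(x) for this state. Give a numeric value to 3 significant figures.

⟨V⟩ = ∫ V(x)·|R|² dx / ∫|R|² dx.
Every integrand reduces to terms xʲ·e^(−2βx) on [0, ∞); use ∫₀^∞ xʲ·e^(−2βx) dx = j!/(2β)^(j+1).
State is unnormalized: ∫|R|² dx = 0.034775, and ∫R*·V(x)·R dx = -0.079730, so ⟨V⟩ = -0.079730 / 0.034775.
⟨V⟩ = -2.2927.

-2.29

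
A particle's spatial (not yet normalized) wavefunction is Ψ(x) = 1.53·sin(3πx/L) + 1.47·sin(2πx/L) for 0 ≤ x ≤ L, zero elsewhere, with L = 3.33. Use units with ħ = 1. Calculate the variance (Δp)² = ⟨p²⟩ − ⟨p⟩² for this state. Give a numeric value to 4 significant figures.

5.874

Compute ⟨p⟩ and ⟨p²⟩ separately; (Δp)² = ⟨p²⟩ − ⟨p⟩².
d²/dx² sin(jπx/L) = −(jπ/L)²·sin(jπx/L); on 0 ≤ x ≤ L, ∫sin²(jπx/L) dx = L/2 and ∫sin(jπx/L)·sin(lπx/L) dx = 0 for j ≠ l, so only diagonal terms survive in ∫|Ψ|² and ∫Ψ·Ψ″; ∫Ψ·Ψ′ dx = [Ψ²/2] between the walls = 0.
Normalization: ∫|Ψ|² dx = 7.4955.
⟨p⟩ = 0.0000 and ⟨p²⟩ = 5.8743.
(Δp)² = 5.8743 − (0.0000)² = 5.8743.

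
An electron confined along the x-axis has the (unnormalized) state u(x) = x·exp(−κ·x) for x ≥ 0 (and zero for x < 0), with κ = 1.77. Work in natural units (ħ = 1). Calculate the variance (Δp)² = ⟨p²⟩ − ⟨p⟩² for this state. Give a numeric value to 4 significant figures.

Compute ⟨p⟩ and ⟨p²⟩ separately; (Δp)² = ⟨p²⟩ − ⟨p⟩².
Differentiate x·exp(−κ·x) with the product rule; every integrand then reduces to terms xʲ·e^(−2κx) on [0, ∞), with ∫₀^∞ xʲ·e^(−2κx) dx = j!/(2κ)^(j+1).
Normalization: ∫|u|² dx = 0.045084.
⟨p⟩ = 0.0000 and ⟨p²⟩ = 3.1329.
(Δp)² = 3.1329 − (0.0000)² = 3.1329.

3.133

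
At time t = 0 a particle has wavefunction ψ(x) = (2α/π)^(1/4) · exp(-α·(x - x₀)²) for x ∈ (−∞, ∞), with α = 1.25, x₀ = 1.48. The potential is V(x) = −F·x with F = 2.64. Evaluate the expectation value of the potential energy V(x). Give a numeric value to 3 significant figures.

⟨V⟩ = ∫ V(x)·|ψ|² dx.
Gaussian moments (u = x − x₀): ∫u^(2j)·e^(−2αu²) du = (2j−1)!!/(4α)^j · √(π/(2α)), odd powers integrate to 0; here √(π/(2α)) = 1.1210.
⟨V⟩ = -3.9072.

-3.91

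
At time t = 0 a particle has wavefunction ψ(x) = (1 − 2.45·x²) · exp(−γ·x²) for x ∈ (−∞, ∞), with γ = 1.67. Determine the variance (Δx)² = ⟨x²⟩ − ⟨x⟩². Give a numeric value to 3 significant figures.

Compute ⟨x⟩ and ⟨x²⟩ separately, then (Δx)² = ⟨x²⟩ − ⟨x⟩².
Expand each integrand as polynomial × e^(−2γx²) and use ∫x^(2j)·e^(−2γx²) dx = (2j−1)!!/(4γ)^j · √(π/(2γ)), odd powers → 0; here √(π/(2γ)) = 0.96984.
Normalization: ∫|ψ|² dx = 0.64981.
⟨x⟩ = 0.0000 and ⟨x²⟩ = 0.18258.
(Δx)² = 0.18258 − (0.0000)² = 0.18258.

0.183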